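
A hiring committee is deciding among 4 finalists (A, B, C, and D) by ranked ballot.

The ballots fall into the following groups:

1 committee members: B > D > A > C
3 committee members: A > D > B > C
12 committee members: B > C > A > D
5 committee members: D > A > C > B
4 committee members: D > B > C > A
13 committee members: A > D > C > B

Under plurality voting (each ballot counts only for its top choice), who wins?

First-place vote totals:
  A: 16
  B: 13
  C: 0
  D: 9
A has the most first-place votes.

A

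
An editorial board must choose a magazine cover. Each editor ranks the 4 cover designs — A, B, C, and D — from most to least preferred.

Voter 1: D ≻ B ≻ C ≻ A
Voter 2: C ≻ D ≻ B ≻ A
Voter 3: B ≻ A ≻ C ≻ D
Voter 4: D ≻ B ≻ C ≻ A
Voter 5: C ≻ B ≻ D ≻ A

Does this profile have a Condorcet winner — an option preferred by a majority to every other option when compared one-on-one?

No

Head-to-head results (5 voters total):
A vs B: B wins 5–0.
A vs C: C wins 4–1.
A vs D: D wins 4–1.
B vs C: B wins 3–2.
B vs D: D wins 3–2.
C vs D: C wins 3–2.
No candidate beats all others: B beats C beats D beats B, a majority cycle.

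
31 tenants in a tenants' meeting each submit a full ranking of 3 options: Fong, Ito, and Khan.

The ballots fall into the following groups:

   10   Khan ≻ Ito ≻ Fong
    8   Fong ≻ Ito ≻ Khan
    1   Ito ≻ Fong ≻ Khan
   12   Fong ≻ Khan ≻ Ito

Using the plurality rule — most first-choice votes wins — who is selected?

First-place vote totals:
  Fong: 20
  Ito: 1
  Khan: 10
Fong has the most first-place votes.

Fong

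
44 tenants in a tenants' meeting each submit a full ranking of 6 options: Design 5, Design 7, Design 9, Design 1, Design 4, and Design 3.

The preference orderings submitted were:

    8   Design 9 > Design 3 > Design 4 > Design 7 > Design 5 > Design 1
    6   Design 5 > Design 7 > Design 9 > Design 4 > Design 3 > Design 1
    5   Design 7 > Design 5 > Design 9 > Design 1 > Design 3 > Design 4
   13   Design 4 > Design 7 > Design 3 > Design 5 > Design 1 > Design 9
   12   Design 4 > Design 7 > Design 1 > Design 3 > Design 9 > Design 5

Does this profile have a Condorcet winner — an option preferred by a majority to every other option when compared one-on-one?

Head-to-head results (44 voters total):
Design 5 vs Design 7: Design 7 wins 38–6.
Design 5 vs Design 9: Design 5 wins 24–20.
Design 5 vs Design 1: Design 5 wins 32–12.
Design 5 vs Design 4: Design 4 wins 33–11.
Design 5 vs Design 3: Design 3 wins 33–11.
Design 7 vs Design 9: Design 7 wins 36–8.
Design 7 vs Design 1: Design 7 wins 44–0.
Design 7 vs Design 4: Design 4 wins 33–11.
Design 7 vs Design 3: Design 7 wins 36–8.
Design 9 vs Design 1: Design 1 wins 25–19.
Design 9 vs Design 4: Design 4 wins 25–19.
Design 9 vs Design 3: Design 3 wins 25–19.
Design 1 vs Design 4: Design 4 wins 39–5.
Design 1 vs Design 3: Design 3 wins 27–17.
Design 4 vs Design 3: Design 4 wins 31–13.
Design 4 beats each rival — Design 5 (33–11), Design 7 (33–11), Design 9 (25–19), Design 1 (39–5), Design 3 (31–13) — so Design 4 is the Condorcet winner.

Yes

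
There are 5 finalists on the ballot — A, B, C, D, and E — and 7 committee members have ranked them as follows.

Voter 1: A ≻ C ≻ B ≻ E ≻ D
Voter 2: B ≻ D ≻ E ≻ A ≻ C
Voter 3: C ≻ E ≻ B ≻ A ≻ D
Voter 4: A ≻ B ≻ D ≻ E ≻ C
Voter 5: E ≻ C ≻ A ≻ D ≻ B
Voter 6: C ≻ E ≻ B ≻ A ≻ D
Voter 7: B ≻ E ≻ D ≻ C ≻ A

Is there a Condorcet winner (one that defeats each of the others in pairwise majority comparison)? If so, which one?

Head-to-head results (7 voters total):
A vs B: B wins 4–3.
A vs C: C wins 4–3.
A vs D: A wins 5–2.
A vs E: E wins 5–2.
B vs C: C wins 4–3.
B vs D: B wins 6–1.
B vs E: B wins 4–3.
C vs D: C wins 4–3.
C vs E: E wins 4–3.
D vs E: E wins 5–2.
No candidate beats all others: B beats E beats C beats B, a majority cycle.

There is no Condorcet winner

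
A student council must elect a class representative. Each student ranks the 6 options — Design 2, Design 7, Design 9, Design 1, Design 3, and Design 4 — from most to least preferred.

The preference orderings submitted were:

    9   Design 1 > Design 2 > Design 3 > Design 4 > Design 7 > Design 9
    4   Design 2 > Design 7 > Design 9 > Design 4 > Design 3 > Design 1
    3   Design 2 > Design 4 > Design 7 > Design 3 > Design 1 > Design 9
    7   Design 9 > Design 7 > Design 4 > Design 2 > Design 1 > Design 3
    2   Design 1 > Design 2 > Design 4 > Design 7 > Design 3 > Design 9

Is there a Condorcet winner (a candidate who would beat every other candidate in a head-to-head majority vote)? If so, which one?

Head-to-head results (25 voters total):
Design 2 vs Design 7: Design 2 wins 18–7.
Design 2 vs Design 9: Design 2 wins 18–7.
Design 2 vs Design 1: Design 2 wins 14–11.
Design 2 vs Design 3: Design 2 wins 25–0.
Design 2 vs Design 4: Design 2 wins 18–7.
Design 7 vs Design 9: Design 7 wins 18–7.
Design 7 vs Design 1: Design 7 wins 14–11.
Design 7 vs Design 3: Design 7 wins 16–9.
Design 7 vs Design 4: Design 4 wins 14–11.
Design 9 vs Design 1: Design 1 wins 14–11.
Design 9 vs Design 3: Design 3 wins 14–11.
Design 9 vs Design 4: Design 4 wins 14–11.
Design 1 vs Design 3: Design 1 wins 18–7.
Design 1 vs Design 4: Design 4 wins 14–11.
Design 3 vs Design 4: Design 4 wins 16–9.
Design 2 beats each rival — Design 7 (18–7), Design 9 (18–7), Design 1 (14–11), Design 3 (25–0), Design 4 (18–7) — so Design 2 is the Condorcet winner.

Design 2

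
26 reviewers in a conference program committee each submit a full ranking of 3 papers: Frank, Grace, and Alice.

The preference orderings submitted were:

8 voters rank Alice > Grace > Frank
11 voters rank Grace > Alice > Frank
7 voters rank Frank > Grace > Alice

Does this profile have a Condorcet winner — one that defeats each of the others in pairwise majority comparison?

Yes

Head-to-head results (26 voters total):
Frank vs Grace: Grace wins 19–7.
Frank vs Alice: Alice wins 19–7.
Grace vs Alice: Grace wins 18–8.
Grace beats each rival — Frank (19–7), Alice (18–8) — so Grace is the Condorcet winner.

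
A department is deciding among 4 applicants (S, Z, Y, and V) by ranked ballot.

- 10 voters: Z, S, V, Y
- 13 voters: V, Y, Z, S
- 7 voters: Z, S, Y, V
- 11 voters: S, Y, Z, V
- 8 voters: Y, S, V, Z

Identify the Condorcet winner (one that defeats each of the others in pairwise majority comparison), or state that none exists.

There is no Condorcet winner

Head-to-head results (49 voters total):
S vs Z: Z wins 30–19.
S vs Y: S wins 28–21.
S vs V: S wins 36–13.
Z vs Y: Y wins 32–17.
Z vs V: Z wins 28–21.
Y vs V: Y wins 26–23.
No candidate beats all others: S beats Y beats Z beats S, a majority cycle.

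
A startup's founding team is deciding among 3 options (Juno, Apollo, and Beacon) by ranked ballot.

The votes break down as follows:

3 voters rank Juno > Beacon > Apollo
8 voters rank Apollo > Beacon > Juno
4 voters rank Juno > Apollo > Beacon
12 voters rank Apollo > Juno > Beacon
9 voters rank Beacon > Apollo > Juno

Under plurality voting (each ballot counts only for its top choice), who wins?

First-place vote totals:
  Juno: 7
  Apollo: 20
  Beacon: 9
Apollo has the most first-place votes.

Apollo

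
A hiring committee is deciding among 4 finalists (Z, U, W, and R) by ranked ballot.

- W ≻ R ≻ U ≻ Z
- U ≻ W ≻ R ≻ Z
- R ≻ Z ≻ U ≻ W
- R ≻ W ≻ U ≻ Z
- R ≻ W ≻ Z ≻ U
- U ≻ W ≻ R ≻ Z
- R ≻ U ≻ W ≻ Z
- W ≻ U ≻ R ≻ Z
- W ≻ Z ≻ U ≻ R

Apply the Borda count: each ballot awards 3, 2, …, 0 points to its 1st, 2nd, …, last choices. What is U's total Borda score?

Borda scores:
  Z: 0 + 0 + 2 + 0 + 1 + 0 + 0 + 0 + 2 = 5
  U: 1 + 3 + 1 + 1 + 0 + 3 + 2 + 2 + 1 = 14
  W: 3 + 2 + 0 + 2 + 2 + 2 + 1 + 3 + 3 = 18
  R: 2 + 1 + 3 + 3 + 3 + 1 + 3 + 1 + 0 = 17

14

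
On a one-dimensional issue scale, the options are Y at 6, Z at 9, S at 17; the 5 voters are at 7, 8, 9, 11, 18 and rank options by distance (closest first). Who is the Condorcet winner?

Z

With single-peaked preferences on a line, the Condorcet winner is the candidate closest to the median voter.
The median voter (position 9) is closest to Z at 9.
Check: Z vs S — voters closer to Z: 4 of 5.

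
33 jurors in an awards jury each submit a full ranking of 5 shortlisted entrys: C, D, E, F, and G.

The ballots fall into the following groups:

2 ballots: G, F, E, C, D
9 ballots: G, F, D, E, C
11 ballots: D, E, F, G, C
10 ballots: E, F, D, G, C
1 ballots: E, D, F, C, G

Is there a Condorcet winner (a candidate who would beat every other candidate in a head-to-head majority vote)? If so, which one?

None — there is no Condorcet winner

Head-to-head results (33 voters total):
C vs D: D wins 31–2.
C vs E: E wins 33–0.
C vs F: F wins 33–0.
C vs G: G wins 32–1.
D vs E: D wins 20–13.
D vs F: F wins 21–12.
D vs G: D wins 22–11.
E vs F: E wins 22–11.
E vs G: E wins 22–11.
F vs G: F wins 22–11.
No candidate beats all others: D beats E beats F beats D, a majority cycle.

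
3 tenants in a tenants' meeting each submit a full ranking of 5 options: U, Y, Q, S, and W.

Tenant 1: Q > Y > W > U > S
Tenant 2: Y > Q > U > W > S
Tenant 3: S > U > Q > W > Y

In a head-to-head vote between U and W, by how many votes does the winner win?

1

Ballots ranking U above W: 2.
Ballots ranking W above U: 1.
U wins 2–1, a margin of 1.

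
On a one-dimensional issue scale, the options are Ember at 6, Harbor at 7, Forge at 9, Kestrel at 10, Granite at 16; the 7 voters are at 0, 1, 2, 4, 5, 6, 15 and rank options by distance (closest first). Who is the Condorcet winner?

With single-peaked preferences on a line, the Condorcet winner is the candidate closest to the median voter.
The median voter (position 4) is closest to Ember at 6.
Check: Ember vs Harbor — voters closer to Ember: 6 of 7.

Ember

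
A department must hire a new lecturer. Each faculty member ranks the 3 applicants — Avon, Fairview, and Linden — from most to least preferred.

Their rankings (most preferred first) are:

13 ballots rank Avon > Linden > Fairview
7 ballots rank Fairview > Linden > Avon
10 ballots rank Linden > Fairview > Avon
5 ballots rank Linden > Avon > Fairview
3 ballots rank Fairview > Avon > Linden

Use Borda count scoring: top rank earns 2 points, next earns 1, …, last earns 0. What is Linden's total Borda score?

50

Borda scores:
  Avon: 13·2 + 7·0 + 10·0 + 5·1 + 3·1 = 34
  Fairview: 13·0 + 7·2 + 10·1 + 5·0 + 3·2 = 30
  Linden: 13·1 + 7·1 + 10·2 + 5·2 + 3·0 = 50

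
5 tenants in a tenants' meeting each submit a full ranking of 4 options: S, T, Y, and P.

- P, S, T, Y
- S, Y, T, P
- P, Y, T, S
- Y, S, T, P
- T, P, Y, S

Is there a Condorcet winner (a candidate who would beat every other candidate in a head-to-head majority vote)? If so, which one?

Head-to-head results (5 voters total):
S vs T: S wins 3–2.
S vs Y: Y wins 3–2.
S vs P: P wins 3–2.
T vs Y: Y wins 3–2.
T vs P: T wins 3–2.
Y vs P: P wins 3–2.
No candidate beats all others: S beats T beats P beats S, a majority cycle.

No Condorcet winner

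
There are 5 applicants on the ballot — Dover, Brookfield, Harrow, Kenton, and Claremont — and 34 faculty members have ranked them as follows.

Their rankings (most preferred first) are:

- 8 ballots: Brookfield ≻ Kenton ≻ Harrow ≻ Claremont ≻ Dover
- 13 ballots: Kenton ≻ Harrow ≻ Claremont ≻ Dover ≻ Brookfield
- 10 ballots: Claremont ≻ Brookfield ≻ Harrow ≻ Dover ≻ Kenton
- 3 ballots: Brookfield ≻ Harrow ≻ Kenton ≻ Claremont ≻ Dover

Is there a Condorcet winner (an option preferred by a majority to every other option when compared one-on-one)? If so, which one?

Head-to-head results (34 voters total):
Dover vs Brookfield: Brookfield wins 21–13.
Dover vs Harrow: Harrow wins 34–0.
Dover vs Kenton: Kenton wins 24–10.
Dover vs Claremont: Claremont wins 34–0.
Brookfield vs Harrow: Brookfield wins 21–13.
Brookfield vs Kenton: Brookfield wins 21–13.
Brookfield vs Claremont: Claremont wins 23–11.
Harrow vs Kenton: Kenton wins 21–13.
Harrow vs Claremont: Harrow wins 24–10.
Kenton vs Claremont: Kenton wins 24–10.
No candidate beats all others: Brookfield beats Harrow beats Claremont beats Brookfield, a majority cycle.

None — there is no Condorcet winner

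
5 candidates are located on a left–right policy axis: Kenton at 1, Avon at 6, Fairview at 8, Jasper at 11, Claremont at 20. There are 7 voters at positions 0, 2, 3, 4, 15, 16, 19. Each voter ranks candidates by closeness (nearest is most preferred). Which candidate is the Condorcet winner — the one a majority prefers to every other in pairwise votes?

Avon

With single-peaked preferences on a line, the Condorcet winner is the candidate closest to the median voter.
The median voter (position 4) is closest to Avon at 6.
Check: Avon vs Claremont — voters closer to Avon: 4 of 7.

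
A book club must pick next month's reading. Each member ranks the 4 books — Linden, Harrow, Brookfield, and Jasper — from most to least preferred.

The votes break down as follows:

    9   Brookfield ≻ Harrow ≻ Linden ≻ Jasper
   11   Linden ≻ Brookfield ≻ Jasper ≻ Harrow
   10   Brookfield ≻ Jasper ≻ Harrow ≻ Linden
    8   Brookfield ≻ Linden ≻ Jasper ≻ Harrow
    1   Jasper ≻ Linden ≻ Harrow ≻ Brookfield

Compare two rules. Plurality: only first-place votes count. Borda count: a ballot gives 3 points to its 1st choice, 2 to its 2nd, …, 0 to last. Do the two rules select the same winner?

Plurality first-place counts: Linden 11, Harrow 0, Brookfield 27, Jasper 1 → Brookfield.
Borda totals: Linden 60, Harrow 29, Brookfield 103, Jasper 42 → Brookfield.
The two rules agree on Brookfield.

Yes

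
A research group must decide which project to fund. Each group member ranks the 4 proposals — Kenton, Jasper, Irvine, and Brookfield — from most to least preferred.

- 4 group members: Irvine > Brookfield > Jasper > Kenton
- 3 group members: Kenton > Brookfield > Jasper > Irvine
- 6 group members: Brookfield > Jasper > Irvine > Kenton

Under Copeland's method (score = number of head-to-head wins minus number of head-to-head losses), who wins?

Pairwise results:
  Kenton vs Jasper: Jasper wins 10–3.
  Kenton vs Irvine: Irvine wins 10–3.
  Kenton vs Brookfield: Brookfield wins 10–3.
  Jasper vs Irvine: Jasper wins 9–4.
  Jasper vs Brookfield: Brookfield wins 13–0.
  Irvine vs Brookfield: Brookfield wins 9–4.
Copeland scores (wins − losses):
  Kenton: 0 − 3 = -3
  Jasper: 2 − 1 = 1
  Irvine: 1 − 2 = -1
  Brookfield: 3 − 0 = 3
Brookfield has the best Copeland score.

Brookfield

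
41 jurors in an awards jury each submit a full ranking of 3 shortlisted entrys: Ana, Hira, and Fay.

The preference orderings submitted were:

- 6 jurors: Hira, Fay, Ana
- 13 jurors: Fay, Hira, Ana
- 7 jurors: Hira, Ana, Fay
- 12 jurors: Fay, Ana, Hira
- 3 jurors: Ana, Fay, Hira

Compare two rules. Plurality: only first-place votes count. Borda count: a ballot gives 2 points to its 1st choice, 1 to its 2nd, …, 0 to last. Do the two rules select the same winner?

Yes

Plurality first-place counts: Ana 3, Hira 13, Fay 25 → Fay.
Borda totals: Ana 25, Hira 39, Fay 59 → Fay.
The two rules agree on Fay.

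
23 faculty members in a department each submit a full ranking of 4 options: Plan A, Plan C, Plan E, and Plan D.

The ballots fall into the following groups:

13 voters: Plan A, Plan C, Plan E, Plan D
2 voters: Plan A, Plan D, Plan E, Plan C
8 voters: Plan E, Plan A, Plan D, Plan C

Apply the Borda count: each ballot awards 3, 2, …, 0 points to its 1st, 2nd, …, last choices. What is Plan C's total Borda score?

26

Borda scores:
  Plan A: 13·3 + 2·3 + 8·2 = 61
  Plan C: 13·2 + 2·0 + 8·0 = 26
  Plan E: 13·1 + 2·1 + 8·3 = 39
  Plan D: 13·0 + 2·2 + 8·1 = 12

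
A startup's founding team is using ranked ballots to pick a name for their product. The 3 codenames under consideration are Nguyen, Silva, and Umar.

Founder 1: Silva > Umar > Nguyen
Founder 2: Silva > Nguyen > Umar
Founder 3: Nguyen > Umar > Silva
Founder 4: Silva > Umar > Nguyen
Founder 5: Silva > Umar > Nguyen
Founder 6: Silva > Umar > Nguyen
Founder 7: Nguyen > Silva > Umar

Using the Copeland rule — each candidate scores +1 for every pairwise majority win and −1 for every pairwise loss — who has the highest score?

Silva

Pairwise results:
  Nguyen vs Silva: Silva wins 5–2.
  Nguyen vs Umar: Umar wins 4–3.
  Silva vs Umar: Silva wins 6–1.
Copeland scores (wins − losses):
  Nguyen: 0 − 2 = -2
  Silva: 2 − 0 = 2
  Umar: 1 − 1 = 0
Silva has the best Copeland score.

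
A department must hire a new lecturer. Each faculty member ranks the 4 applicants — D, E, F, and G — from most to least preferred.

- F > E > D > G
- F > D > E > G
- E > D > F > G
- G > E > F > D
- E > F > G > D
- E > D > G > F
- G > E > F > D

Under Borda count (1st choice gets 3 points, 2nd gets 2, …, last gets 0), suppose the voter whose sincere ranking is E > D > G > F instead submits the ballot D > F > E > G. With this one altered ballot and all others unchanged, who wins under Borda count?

Borda totals with the altered ballot: D 8, E 14, F 13, G 7.
The winner is unchanged: still E.

E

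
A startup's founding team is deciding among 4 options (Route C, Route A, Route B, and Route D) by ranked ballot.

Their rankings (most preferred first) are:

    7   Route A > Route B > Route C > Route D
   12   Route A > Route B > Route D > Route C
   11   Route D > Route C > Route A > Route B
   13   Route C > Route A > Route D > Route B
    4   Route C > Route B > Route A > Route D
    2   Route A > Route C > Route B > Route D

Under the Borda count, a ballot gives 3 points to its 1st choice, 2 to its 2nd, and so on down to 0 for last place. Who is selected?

Route A

Borda scores:
  Route C: 7·1 + 12·0 + 11·2 + 13·3 + 4·3 + 2·2 = 84
  Route A: 7·3 + 12·3 + 11·1 + 13·2 + 4·1 + 2·3 = 104
  Route B: 7·2 + 12·2 + 11·0 + 13·0 + 4·2 + 2·1 = 48
  Route D: 7·0 + 12·1 + 11·3 + 13·1 + 4·0 + 2·0 = 58
Route A has the highest total.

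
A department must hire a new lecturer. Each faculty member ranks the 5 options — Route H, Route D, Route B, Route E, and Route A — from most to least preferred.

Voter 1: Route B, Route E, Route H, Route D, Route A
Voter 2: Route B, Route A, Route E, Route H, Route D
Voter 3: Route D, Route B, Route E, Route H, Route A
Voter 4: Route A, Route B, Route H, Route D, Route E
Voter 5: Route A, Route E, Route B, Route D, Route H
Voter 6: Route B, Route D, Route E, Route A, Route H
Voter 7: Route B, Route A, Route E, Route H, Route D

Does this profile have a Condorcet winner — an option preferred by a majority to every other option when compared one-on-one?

Head-to-head results (7 voters total):
Route H vs Route D: Route H wins 4–3.
Route H vs Route B: Route B wins 7–0.
Route H vs Route E: Route E wins 6–1.
Route H vs Route A: Route A wins 5–2.
Route D vs Route B: Route B wins 6–1.
Route D vs Route E: Route E wins 4–3.
Route D vs Route A: Route A wins 4–3.
Route B vs Route E: Route B wins 6–1.
Route B vs Route A: Route B wins 5–2.
Route E vs Route A: Route A wins 4–3.
Route B beats each rival — Route H (7–0), Route D (6–1), Route E (6–1), Route A (5–2) — so Route B is the Condorcet winner.

Yes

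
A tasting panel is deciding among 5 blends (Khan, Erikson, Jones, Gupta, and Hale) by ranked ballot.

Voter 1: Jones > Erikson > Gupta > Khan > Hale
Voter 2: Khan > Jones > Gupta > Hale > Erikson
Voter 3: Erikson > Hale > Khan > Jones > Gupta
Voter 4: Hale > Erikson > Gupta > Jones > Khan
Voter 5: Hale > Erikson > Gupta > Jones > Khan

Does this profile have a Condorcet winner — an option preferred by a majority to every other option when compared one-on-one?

Head-to-head results (5 voters total):
Khan vs Erikson: Erikson wins 4–1.
Khan vs Jones: Jones wins 3–2.
Khan vs Gupta: Gupta wins 3–2.
Khan vs Hale: Hale wins 3–2.
Erikson vs Jones: Erikson wins 3–2.
Erikson vs Gupta: Erikson wins 4–1.
Erikson vs Hale: Hale wins 3–2.
Jones vs Gupta: Jones wins 3–2.
Jones vs Hale: Hale wins 3–2.
Gupta vs Hale: Hale wins 3–2.
Hale beats each rival — Khan (3–2), Erikson (3–2), Jones (3–2), Gupta (3–2) — so Hale is the Condorcet winner.

Yes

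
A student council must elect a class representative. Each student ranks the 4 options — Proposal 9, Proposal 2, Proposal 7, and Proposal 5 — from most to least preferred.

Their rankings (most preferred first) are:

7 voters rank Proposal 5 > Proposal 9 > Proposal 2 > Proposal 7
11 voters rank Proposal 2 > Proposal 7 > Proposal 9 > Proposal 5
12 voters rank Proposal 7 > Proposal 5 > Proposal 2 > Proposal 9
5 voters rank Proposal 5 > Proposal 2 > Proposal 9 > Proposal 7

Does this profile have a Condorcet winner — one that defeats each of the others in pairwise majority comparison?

No

Head-to-head results (35 voters total):
Proposal 9 vs Proposal 2: Proposal 2 wins 28–7.
Proposal 9 vs Proposal 7: Proposal 7 wins 23–12.
Proposal 9 vs Proposal 5: Proposal 5 wins 24–11.
Proposal 2 vs Proposal 7: Proposal 2 wins 23–12.
Proposal 2 vs Proposal 5: Proposal 5 wins 24–11.
Proposal 7 vs Proposal 5: Proposal 7 wins 23–12.
No candidate beats all others: Proposal 2 beats Proposal 7 beats Proposal 5 beats Proposal 2, a majority cycle.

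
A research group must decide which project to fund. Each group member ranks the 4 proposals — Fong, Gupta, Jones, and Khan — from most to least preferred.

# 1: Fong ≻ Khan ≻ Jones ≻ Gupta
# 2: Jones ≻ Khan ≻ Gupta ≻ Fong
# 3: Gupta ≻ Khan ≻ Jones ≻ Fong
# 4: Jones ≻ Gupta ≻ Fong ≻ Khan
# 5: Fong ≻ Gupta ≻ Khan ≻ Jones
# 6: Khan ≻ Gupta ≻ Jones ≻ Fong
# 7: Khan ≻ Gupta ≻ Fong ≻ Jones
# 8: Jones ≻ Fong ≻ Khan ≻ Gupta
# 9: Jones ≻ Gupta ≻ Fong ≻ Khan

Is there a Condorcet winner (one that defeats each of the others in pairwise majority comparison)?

Head-to-head results (9 voters total):
Fong vs Gupta: Gupta wins 6–3.
Fong vs Jones: Jones wins 6–3.
Fong vs Khan: Fong wins 5–4.
Gupta vs Jones: Jones wins 5–4.
Gupta vs Khan: Khan wins 5–4.
Jones vs Khan: Khan wins 5–4.
No candidate beats all others: Fong beats Khan beats Gupta beats Fong, a majority cycle.

No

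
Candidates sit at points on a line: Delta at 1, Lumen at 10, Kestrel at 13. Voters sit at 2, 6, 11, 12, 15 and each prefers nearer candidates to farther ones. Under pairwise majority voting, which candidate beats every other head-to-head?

Lumen

With single-peaked preferences on a line, the Condorcet winner is the candidate closest to the median voter.
The median voter (position 11) is closest to Lumen at 10.
Check: Lumen vs Delta — voters closer to Lumen: 4 of 5.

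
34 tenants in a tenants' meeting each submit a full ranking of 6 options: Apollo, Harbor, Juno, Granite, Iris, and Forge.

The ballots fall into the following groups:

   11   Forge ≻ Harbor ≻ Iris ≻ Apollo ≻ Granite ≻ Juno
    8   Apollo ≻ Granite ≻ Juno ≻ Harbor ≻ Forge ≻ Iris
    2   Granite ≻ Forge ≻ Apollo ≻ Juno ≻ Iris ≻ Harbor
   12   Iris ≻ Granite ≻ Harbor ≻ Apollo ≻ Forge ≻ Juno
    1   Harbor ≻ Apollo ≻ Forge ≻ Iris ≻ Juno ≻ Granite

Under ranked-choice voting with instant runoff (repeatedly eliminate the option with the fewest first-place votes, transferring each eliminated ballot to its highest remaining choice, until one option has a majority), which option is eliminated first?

Round 1: Iris 12, Forge 11, Apollo 8, Granite 2, Harbor 1, Juno 0. Juno has the fewest and is eliminated.
Round 2: Iris 12, Forge 11, Apollo 8, Granite 2, Harbor 1. Harbor has the fewest and is eliminated.
Round 3: Iris 12, Forge 11, Apollo 9, Granite 2. Granite has the fewest and is eliminated.
Round 4: Forge 13, Iris 12, Apollo 9. Apollo has the fewest and is eliminated.
Round 5: Forge 22, Iris 12. Forge has a majority.

Juno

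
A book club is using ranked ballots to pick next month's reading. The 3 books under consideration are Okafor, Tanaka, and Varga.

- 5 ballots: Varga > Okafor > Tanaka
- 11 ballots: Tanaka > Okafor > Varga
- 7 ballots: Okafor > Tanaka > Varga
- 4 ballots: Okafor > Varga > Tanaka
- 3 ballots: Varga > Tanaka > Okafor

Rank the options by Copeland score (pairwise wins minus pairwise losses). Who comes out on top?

Okafor

Pairwise results:
  Okafor vs Tanaka: Okafor wins 16–14.
  Okafor vs Varga: Okafor wins 22–8.
  Tanaka vs Varga: Tanaka wins 18–12.
Copeland scores (wins − losses):
  Okafor: 2 − 0 = 2
  Tanaka: 1 − 1 = 0
  Varga: 0 − 2 = -2
Okafor has the best Copeland score.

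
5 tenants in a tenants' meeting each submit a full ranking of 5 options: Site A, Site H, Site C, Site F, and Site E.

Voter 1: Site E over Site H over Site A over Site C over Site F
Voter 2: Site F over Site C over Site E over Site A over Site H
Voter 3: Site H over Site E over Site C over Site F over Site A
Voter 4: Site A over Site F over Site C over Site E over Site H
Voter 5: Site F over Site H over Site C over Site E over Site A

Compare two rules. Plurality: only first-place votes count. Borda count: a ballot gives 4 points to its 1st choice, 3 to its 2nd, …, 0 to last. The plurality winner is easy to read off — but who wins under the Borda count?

Plurality first-place counts: Site A 1, Site H 1, Site C 0, Site F 2, Site E 1 → Site F.
Borda totals: Site A 7, Site H 10, Site C 10, Site F 12, Site E 11 → Site F.

Site F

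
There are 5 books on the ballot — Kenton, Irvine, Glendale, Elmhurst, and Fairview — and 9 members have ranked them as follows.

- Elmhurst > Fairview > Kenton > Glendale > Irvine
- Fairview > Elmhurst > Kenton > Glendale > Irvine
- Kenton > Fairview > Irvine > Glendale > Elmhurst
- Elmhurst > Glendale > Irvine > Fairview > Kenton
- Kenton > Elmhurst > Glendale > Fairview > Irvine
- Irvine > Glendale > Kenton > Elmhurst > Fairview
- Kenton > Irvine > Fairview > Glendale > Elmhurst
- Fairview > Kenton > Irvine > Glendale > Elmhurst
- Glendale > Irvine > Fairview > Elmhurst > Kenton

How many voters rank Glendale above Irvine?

5

Ballots ranking Glendale above Irvine: 5.
Ballots ranking Irvine above Glendale: 4.
So 5 of 9 voters prefer Glendale to Irvine.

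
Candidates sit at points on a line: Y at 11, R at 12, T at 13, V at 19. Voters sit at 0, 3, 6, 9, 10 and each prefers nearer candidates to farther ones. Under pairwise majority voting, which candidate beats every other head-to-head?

Y

With single-peaked preferences on a line, the Condorcet winner is the candidate closest to the median voter.
The median voter (position 6) is closest to Y at 11.
Check: Y vs T — voters closer to Y: 5 of 5.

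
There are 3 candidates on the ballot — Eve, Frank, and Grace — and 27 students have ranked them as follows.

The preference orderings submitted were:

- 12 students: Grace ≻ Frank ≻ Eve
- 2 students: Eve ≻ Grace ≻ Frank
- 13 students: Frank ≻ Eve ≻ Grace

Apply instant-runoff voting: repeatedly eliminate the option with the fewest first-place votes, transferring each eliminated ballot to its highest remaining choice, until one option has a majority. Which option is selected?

Grace

Round 1: Frank 13, Grace 12, Eve 2. Eve has the fewest and is eliminated.
Round 2: Grace 14, Frank 13. Grace has a majority.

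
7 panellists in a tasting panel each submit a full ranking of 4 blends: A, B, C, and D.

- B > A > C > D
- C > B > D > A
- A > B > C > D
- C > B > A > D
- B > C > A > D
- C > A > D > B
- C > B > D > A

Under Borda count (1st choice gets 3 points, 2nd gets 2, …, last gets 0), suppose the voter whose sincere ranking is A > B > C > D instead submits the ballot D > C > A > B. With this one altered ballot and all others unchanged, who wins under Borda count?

Borda totals with the altered ballot: A 7, B 12, C 17, D 6.
The winner is unchanged: still C.

C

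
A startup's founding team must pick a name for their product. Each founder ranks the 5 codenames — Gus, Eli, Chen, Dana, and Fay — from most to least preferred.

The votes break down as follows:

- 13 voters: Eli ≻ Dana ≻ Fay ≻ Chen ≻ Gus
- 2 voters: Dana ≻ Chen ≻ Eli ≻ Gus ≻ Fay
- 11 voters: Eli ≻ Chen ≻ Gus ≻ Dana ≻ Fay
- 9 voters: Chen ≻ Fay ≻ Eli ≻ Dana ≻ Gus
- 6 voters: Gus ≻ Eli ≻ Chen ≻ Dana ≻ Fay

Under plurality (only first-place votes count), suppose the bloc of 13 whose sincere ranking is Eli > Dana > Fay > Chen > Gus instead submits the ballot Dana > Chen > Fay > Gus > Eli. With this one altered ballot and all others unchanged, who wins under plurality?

First-place totals with the altered ballot: Gus 6, Eli 11, Chen 9, Dana 15, Fay 0.
The switch changes the winner from Eli to Dana.

Dana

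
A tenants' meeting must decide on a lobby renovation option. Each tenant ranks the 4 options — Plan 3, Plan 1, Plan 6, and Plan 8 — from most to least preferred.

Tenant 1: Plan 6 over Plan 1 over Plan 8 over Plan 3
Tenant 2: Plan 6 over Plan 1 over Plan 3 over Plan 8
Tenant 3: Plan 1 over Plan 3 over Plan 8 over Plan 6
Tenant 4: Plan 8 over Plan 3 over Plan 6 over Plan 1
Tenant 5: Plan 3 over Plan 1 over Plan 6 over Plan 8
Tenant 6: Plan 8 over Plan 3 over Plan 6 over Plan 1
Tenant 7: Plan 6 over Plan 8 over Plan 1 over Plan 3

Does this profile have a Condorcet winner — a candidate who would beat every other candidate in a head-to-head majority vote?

Head-to-head results (7 voters total):
Plan 3 vs Plan 1: Plan 1 wins 4–3.
Plan 3 vs Plan 6: Plan 3 wins 4–3.
Plan 3 vs Plan 8: Plan 8 wins 4–3.
Plan 1 vs Plan 6: Plan 6 wins 5–2.
Plan 1 vs Plan 8: Plan 1 wins 4–3.
Plan 6 vs Plan 8: Plan 6 wins 4–3.
No candidate beats all others: Plan 3 beats Plan 6 beats Plan 1 beats Plan 3, a majority cycle.

No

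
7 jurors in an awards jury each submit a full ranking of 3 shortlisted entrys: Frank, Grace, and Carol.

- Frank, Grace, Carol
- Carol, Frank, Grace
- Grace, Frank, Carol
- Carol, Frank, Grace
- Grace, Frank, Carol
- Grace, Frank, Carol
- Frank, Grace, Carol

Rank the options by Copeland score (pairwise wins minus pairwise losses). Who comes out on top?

Frank

Pairwise results:
  Frank vs Grace: Frank wins 4–3.
  Frank vs Carol: Frank wins 5–2.
  Grace vs Carol: Grace wins 5–2.
Copeland scores (wins − losses):
  Frank: 2 − 0 = 2
  Grace: 1 − 1 = 0
  Carol: 0 − 2 = -2
Frank has the best Copeland score.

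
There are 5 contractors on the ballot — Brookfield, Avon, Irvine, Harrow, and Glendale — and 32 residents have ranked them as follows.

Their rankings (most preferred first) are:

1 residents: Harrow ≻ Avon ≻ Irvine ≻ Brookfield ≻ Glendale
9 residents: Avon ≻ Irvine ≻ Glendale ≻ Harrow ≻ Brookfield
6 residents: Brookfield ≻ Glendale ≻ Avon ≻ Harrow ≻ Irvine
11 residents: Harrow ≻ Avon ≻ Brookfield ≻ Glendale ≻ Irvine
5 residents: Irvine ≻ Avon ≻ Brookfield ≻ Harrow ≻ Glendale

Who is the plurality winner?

First-place vote totals:
  Brookfield: 6
  Avon: 9
  Irvine: 5
  Harrow: 12
  Glendale: 0
Harrow has the most first-place votes.

Harrow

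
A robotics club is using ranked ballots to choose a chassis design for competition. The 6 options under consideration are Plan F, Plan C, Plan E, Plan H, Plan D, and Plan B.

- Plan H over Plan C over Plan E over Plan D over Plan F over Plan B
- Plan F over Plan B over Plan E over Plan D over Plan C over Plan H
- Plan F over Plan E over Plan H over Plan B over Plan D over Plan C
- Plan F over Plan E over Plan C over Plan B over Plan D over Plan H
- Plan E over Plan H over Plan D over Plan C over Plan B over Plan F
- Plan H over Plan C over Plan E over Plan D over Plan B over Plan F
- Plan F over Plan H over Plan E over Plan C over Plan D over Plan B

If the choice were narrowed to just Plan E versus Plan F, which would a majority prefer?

Ballots ranking Plan E above Plan F: 3.
Ballots ranking Plan F above Plan E: 4.
Plan F wins the head-to-head, 4–3.

Plan F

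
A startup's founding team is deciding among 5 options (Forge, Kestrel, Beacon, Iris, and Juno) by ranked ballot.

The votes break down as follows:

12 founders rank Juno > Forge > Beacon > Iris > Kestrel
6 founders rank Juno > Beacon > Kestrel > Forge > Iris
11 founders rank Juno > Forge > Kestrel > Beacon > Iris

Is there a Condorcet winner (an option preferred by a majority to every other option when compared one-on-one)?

Yes

Head-to-head results (29 voters total):
Forge vs Kestrel: Forge wins 23–6.
Forge vs Beacon: Forge wins 23–6.
Forge vs Iris: Forge wins 29–0.
Forge vs Juno: Juno wins 29–0.
Kestrel vs Beacon: Beacon wins 18–11.
Kestrel vs Iris: Kestrel wins 17–12.
Kestrel vs Juno: Juno wins 29–0.
Beacon vs Iris: Beacon wins 29–0.
Beacon vs Juno: Juno wins 29–0.
Iris vs Juno: Juno wins 29–0.
Juno beats each rival — Forge (29–0), Kestrel (29–0), Beacon (29–0), Iris (29–0) — so Juno is the Condorcet winner.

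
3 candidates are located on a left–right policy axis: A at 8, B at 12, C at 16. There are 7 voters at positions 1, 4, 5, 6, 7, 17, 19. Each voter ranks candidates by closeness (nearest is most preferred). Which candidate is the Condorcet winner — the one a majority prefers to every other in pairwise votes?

A

With single-peaked preferences on a line, the Condorcet winner is the candidate closest to the median voter.
The median voter (position 6) is closest to A at 8.
Check: A vs C — voters closer to A: 5 of 7.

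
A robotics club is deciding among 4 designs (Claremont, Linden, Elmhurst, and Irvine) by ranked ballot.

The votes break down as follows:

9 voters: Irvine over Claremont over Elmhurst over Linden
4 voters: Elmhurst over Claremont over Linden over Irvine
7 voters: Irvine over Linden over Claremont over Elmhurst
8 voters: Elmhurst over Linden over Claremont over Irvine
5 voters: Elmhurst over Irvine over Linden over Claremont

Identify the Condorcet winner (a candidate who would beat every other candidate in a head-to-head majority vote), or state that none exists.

Head-to-head results (33 voters total):
Claremont vs Linden: Linden wins 20–13.
Claremont vs Elmhurst: Elmhurst wins 17–16.
Claremont vs Irvine: Irvine wins 21–12.
Linden vs Elmhurst: Elmhurst wins 26–7.
Linden vs Irvine: Irvine wins 21–12.
Elmhurst vs Irvine: Elmhurst wins 17–16.
Elmhurst beats each rival — Claremont (17–16), Linden (26–7), Irvine (17–16) — so Elmhurst is the Condorcet winner.

Elmhurst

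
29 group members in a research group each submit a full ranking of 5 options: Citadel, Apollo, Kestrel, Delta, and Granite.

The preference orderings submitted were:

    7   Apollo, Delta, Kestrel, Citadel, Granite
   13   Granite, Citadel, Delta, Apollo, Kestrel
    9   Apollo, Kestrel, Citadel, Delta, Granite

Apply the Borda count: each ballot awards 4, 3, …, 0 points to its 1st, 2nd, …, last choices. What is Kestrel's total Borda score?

Borda scores:
  Citadel: 7·1 + 13·3 + 9·2 = 64
  Apollo: 7·4 + 13·1 + 9·4 = 77
  Kestrel: 7·2 + 13·0 + 9·3 = 41
  Delta: 7·3 + 13·2 + 9·1 = 56
  Granite: 7·0 + 13·4 + 9·0 = 52

41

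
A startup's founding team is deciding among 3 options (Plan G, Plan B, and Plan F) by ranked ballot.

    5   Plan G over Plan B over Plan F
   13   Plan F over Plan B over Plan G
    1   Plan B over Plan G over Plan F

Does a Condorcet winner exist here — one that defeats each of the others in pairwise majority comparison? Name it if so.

Head-to-head results (19 voters total):
Plan G vs Plan B: Plan B wins 14–5.
Plan G vs Plan F: Plan F wins 13–6.
Plan B vs Plan F: Plan F wins 13–6.
Plan F beats each rival — Plan G (13–6), Plan B (13–6) — so Plan F is the Condorcet winner.

Plan F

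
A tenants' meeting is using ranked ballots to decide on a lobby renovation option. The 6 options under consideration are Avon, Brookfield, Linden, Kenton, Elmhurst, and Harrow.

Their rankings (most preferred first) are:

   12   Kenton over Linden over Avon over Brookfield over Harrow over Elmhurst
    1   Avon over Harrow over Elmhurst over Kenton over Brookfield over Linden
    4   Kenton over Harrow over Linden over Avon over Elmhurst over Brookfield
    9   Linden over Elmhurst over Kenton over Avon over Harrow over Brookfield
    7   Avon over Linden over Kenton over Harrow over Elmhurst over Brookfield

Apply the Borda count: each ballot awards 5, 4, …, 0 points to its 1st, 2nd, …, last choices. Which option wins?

Borda scores:
  Avon: 12·3 + 5 + 4·2 + 9·2 + 7·5 = 102
  Brookfield: 12·2 + 1 + 4·0 + 9·0 + 7·0 = 25
  Linden: 12·4 + 0 + 4·3 + 9·5 + 7·4 = 133
  Kenton: 12·5 + 2 + 4·5 + 9·3 + 7·3 = 130
  Elmhurst: 12·0 + 3 + 4·1 + 9·4 + 7·1 = 50
  Harrow: 12·1 + 4 + 4·4 + 9·1 + 7·2 = 55
Linden has the highest total.

Linden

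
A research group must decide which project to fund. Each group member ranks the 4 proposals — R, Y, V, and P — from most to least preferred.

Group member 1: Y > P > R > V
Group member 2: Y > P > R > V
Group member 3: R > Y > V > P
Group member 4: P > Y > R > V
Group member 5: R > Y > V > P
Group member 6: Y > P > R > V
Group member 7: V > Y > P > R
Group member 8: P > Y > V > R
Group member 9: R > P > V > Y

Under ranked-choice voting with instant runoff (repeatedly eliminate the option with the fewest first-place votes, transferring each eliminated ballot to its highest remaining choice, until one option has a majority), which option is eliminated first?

V

Round 1: R 3, Y 3, P 2, V 1. V has the fewest and is eliminated.
Round 2: Y 4, R 3, P 2. P has the fewest and is eliminated.
Round 3: Y 6, R 3. Y has a majority.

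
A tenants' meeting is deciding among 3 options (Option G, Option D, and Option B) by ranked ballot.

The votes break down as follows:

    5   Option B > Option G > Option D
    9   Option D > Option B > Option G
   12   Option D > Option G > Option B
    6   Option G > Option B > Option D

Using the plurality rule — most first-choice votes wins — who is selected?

Option D

First-place vote totals:
  Option G: 6
  Option D: 21
  Option B: 5
Option D has the most first-place votes.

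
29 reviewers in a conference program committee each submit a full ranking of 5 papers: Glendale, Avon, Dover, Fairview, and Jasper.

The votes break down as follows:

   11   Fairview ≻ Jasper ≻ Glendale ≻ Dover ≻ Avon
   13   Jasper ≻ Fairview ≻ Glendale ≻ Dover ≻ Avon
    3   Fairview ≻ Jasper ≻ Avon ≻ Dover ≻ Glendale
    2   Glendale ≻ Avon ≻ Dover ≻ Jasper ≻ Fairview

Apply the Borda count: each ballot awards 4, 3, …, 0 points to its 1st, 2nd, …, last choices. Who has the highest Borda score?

Jasper

Borda scores:
  Glendale: 11·2 + 13·2 + 3·0 + 2·4 = 56
  Avon: 11·0 + 13·0 + 3·2 + 2·3 = 12
  Dover: 11·1 + 13·1 + 3·1 + 2·2 = 31
  Fairview: 11·4 + 13·3 + 3·4 + 2·0 = 95
  Jasper: 11·3 + 13·4 + 3·3 + 2·1 = 96
Jasper has the highest total.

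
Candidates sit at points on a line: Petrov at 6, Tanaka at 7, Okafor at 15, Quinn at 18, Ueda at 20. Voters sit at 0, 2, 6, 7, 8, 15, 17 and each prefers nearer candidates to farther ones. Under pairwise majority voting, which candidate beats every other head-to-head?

Tanaka

With single-peaked preferences on a line, the Condorcet winner is the candidate closest to the median voter.
The median voter (position 7) is closest to Tanaka at 7.
Check: Tanaka vs Petrov — voters closer to Tanaka: 4 of 7.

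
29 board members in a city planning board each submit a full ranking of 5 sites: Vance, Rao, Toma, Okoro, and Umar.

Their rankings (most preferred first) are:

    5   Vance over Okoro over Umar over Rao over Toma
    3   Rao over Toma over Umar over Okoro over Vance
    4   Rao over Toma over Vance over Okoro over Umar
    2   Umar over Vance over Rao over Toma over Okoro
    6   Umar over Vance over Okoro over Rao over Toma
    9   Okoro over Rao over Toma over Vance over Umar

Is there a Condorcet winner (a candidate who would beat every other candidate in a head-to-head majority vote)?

Head-to-head results (29 voters total):
Vance vs Rao: Rao wins 16–13.
Vance vs Toma: Toma wins 16–13.
Vance vs Okoro: Vance wins 17–12.
Vance vs Umar: Vance wins 18–11.
Rao vs Toma: Rao wins 29–0.
Rao vs Okoro: Okoro wins 20–9.
Rao vs Umar: Rao wins 16–13.
Toma vs Okoro: Okoro wins 20–9.
Toma vs Umar: Toma wins 16–13.
Okoro vs Umar: Okoro wins 18–11.
No candidate beats all others: Vance beats Okoro beats Rao beats Vance, a majority cycle.

No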